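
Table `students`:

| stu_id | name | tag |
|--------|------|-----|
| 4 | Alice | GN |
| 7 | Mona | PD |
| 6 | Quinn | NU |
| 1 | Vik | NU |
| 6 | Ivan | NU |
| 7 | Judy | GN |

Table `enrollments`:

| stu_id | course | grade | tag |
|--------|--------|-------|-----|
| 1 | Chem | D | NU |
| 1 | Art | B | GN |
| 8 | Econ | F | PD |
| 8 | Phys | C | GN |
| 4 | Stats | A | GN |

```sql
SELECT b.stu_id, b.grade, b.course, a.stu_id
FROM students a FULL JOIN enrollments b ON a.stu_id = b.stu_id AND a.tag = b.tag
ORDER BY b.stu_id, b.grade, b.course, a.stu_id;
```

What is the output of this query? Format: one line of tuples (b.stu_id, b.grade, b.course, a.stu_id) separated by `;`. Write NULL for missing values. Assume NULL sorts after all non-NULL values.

(1, B, Art, NULL); (1, D, Chem, 1); (4, A, Stats, 4); (8, C, Phys, NULL); (8, F, Econ, NULL); (NULL, NULL, NULL, 6); (NULL, NULL, NULL, 6); (NULL, NULL, NULL, 7); (NULL, NULL, NULL, 7)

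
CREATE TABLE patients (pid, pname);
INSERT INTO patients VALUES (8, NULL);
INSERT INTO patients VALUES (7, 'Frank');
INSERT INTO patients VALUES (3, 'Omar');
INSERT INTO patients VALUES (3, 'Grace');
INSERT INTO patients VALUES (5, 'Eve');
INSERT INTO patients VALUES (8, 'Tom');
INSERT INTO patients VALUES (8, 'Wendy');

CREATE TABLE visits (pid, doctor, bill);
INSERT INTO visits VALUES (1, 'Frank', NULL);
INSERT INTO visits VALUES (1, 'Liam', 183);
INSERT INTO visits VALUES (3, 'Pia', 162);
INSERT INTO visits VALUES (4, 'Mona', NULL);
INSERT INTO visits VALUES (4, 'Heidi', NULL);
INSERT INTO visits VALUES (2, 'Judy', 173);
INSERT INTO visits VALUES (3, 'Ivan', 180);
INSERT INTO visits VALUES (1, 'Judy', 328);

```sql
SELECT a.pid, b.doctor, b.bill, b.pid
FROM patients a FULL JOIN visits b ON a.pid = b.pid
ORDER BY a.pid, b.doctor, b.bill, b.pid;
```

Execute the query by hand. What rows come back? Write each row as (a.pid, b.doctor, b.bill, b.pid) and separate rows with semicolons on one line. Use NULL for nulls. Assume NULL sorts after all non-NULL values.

(3, Ivan, 180, 3); (3, Ivan, 180, 3); (3, Pia, 162, 3); (3, Pia, 162, 3); (5, NULL, NULL, NULL); (7, NULL, NULL, NULL); (8, NULL, NULL, NULL); (8, NULL, NULL, NULL); (8, NULL, NULL, NULL); (NULL, Frank, NULL, 1); (NULL, Heidi, NULL, 4); (NULL, Judy, 173, 2); (NULL, Judy, 328, 1); (NULL, Liam, 183, 1); (NULL, Mona, NULL, 4)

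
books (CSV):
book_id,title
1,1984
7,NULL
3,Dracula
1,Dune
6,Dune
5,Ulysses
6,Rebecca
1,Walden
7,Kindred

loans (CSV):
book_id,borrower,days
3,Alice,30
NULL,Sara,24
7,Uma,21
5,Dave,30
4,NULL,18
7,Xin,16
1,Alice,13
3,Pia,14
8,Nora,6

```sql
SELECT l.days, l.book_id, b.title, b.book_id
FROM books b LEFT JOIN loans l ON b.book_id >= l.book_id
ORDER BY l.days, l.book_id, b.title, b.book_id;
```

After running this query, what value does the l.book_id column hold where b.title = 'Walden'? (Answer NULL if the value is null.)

1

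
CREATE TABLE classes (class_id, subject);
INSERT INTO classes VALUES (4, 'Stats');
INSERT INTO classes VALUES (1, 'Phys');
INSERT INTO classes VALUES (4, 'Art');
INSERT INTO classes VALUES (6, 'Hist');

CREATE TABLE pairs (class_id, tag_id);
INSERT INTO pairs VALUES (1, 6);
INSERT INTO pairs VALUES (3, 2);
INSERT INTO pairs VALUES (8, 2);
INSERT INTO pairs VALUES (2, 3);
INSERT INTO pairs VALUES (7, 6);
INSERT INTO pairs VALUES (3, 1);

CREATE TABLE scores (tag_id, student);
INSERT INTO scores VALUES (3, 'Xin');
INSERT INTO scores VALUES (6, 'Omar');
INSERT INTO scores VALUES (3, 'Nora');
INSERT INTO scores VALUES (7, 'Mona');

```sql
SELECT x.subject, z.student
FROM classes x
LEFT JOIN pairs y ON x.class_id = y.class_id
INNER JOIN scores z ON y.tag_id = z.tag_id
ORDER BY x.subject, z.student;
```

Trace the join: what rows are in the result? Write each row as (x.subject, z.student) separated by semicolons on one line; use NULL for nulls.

Evaluate left to right. First `classes x LEFT JOIN pairs y` on class_id: 4 row(s).
Then INNER JOIN `scores z` on tag_id: keep only rows whose y.tag_id appears in z.

(Phys, Omar)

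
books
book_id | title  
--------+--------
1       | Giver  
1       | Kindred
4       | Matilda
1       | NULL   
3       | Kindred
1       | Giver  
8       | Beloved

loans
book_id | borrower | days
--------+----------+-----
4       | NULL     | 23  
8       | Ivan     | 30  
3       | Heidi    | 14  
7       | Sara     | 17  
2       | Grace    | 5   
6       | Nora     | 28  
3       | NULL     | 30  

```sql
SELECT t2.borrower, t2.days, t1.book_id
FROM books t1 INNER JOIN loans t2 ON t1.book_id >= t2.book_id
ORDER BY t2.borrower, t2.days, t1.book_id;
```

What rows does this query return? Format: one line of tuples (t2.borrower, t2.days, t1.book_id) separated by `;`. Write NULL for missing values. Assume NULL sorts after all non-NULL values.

INNER JOIN keeps only pairs where the ON condition holds.
Matching on t1.book_id >= t2.book_id.
Matched pairs: 14.

(Grace, 5, 3); (Grace, 5, 4); (Grace, 5, 8); (Heidi, 14, 3); (Heidi, 14, 4); (Heidi, 14, 8); (Ivan, 30, 8); (Nora, 28, 8); (Sara, 17, 8); (NULL, 23, 4); (NULL, 23, 8); (NULL, 30, 3); (NULL, 30, 4); (NULL, 30, 8)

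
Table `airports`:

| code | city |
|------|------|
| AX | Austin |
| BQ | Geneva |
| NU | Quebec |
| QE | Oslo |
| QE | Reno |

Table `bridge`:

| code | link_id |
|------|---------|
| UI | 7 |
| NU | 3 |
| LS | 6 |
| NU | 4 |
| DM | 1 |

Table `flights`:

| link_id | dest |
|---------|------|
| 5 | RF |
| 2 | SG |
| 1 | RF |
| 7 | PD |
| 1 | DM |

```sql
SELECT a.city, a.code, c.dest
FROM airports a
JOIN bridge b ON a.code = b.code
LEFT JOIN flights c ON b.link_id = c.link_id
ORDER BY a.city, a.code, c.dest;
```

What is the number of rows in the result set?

2

Step 1 — a INNER JOIN b on code → 2 row(s).
Then LEFT JOIN `flights c` on link_id: each of those 2 rows is kept; rows whose b.link_id has no match in c get NULL for c's columns.
Result: 2 row(s).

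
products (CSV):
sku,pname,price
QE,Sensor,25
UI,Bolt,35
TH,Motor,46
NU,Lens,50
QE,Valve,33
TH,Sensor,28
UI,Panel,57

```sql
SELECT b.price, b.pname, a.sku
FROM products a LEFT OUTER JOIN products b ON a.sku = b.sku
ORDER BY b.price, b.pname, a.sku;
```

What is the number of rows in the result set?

LEFT JOIN keeps every row from `products a`; unmatched rows get NULL for `products b`'s columns.
Matching on a.sku = b.sku.
- sku=QE: 2 matching b row(s), so 2 row(s) emitted.
- sku=UI: 2 matching b row(s), so 2 row(s) emitted.
- sku=TH: 2 matching b row(s), so 2 row(s) emitted.
- sku=NU: 1 matching b row(s), so 1 row(s) emitted.
- sku=QE: 2 matching b row(s), so 2 row(s) emitted.
- sku=TH: 2 matching b row(s), so 2 row(s) emitted.
- sku=UI: 2 matching b row(s), so 2 row(s) emitted.
Total: 13 rows.

13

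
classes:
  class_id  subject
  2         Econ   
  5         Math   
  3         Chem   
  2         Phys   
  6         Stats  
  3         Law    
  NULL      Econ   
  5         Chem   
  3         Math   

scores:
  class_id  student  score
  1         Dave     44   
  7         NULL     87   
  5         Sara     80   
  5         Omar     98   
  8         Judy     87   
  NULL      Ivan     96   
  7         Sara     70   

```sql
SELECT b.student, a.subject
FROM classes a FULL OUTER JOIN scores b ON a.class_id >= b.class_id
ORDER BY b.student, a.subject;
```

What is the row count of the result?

FULL OUTER JOIN keeps every row from both sides; unmatched rows get NULL for the other side's columns.
Matching on a.class_id >= b.class_id. A NULL in a compared column never satisfies the condition.
Matched pairs: 14; unmatched a rows kept: 1; unmatched b rows kept: 4.
Total: 14 matched + 5 padded = 19 rows.

19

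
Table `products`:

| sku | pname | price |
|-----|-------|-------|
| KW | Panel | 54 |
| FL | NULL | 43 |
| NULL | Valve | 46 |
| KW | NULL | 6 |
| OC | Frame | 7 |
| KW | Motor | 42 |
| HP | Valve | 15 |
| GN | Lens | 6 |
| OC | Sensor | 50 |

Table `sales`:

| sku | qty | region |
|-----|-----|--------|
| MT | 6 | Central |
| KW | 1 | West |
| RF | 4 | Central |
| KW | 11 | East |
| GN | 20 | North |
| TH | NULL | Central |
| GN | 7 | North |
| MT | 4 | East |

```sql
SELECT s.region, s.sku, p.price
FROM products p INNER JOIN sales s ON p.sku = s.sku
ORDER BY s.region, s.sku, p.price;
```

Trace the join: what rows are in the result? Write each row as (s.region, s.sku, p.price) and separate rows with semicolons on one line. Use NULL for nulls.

(East, KW, 6); (East, KW, 42); (East, KW, 54); (North, GN, 6); (North, GN, 6); (West, KW, 6); (West, KW, 42); (West, KW, 54)

INNER JOIN keeps only pairs where the ON condition holds.
Matching on p.sku = s.sku. A NULL in a compared column never satisfies the condition.
- sku=KW: 2 matching s row(s), so 2 row(s) emitted.
- sku=FL: no matching s row, dropped.
- sku=NULL: no matching s row, dropped.
- sku=KW: 2 matching s row(s), so 2 row(s) emitted.
- sku=OC: no matching s row, dropped.
- sku=KW: 2 matching s row(s), so 2 row(s) emitted.
- sku=HP: no matching s row, dropped.
- sku=GN: 2 matching s row(s), so 2 row(s) emitted.
- sku=OC: no matching s row, dropped.
After projecting and ordering:
s.region | s.sku | p.price
East | KW | 6
East | KW | 42
East | KW | 54
North | GN | 6
North | GN | 6
West | KW | 6
West | KW | 42
West | KW | 54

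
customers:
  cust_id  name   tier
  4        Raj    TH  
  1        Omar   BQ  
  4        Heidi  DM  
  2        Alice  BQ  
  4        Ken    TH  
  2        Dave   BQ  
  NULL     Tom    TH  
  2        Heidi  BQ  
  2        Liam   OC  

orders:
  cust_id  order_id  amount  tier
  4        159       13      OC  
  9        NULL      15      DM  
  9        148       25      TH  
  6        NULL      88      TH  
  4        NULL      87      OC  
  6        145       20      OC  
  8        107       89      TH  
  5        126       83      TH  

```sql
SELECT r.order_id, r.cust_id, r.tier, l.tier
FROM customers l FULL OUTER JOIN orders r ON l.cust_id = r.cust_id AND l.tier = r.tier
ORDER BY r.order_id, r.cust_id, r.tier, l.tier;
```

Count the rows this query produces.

17

FULL OUTER JOIN keeps every row from both sides; unmatched rows get NULL for the other side's columns.
Matching on l.cust_id = r.cust_id AND l.tier = r.tier. A NULL in a compared column never satisfies the condition.
Matched pairs: 0; unmatched l rows kept: 9; unmatched r rows kept: 8.
Total: 0 matched + 17 padded = 17 rows.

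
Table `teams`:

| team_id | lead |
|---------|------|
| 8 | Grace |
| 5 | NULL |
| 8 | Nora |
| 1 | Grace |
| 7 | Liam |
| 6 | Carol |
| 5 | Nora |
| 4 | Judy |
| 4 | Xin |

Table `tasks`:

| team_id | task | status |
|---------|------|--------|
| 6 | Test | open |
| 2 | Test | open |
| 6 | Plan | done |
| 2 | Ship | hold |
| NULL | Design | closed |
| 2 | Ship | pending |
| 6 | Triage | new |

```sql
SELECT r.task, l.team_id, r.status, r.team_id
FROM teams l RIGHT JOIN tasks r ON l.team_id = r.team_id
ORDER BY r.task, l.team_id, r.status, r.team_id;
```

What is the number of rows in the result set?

7

RIGHT JOIN keeps every row from `tasks`; unmatched rows get NULL for `teams`'s columns.
Matching on l.team_id = r.team_id. A NULL in a compared column never satisfies the condition.
- team_id=8: no matching r row.
- team_id=5: no matching r row.
- team_id=8: no matching r row.
- team_id=1: no matching r row.
- team_id=7: no matching r row.
- team_id=6: 3 matching r row(s), so 3 row(s) emitted.
- team_id=5: no matching r row.
- team_id=4: no matching r row.
- team_id=4: no matching r row.
- plus 4 unmatched r row(s), each kept with NULL l columns.
Total: 3 matched + 4 padded = 7 rows.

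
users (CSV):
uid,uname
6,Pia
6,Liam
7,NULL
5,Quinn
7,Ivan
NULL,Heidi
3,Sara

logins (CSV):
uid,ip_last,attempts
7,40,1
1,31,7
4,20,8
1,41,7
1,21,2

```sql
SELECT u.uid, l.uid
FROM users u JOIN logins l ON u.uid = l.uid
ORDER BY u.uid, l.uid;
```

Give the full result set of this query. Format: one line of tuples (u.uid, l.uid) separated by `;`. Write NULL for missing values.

(7, 7); (7, 7)

INNER JOIN keeps only pairs where the ON condition holds.
Matching on u.uid = l.uid. A NULL in a compared column never satisfies the condition.
Matched pairs: 2.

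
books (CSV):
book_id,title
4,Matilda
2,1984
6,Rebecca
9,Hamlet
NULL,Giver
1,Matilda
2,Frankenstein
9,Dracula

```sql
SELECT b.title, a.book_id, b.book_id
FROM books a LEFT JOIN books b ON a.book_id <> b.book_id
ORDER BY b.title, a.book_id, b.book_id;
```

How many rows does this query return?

LEFT JOIN keeps every row from `books a`; unmatched rows get NULL for `books b`'s columns.
Matching on a.book_id <> b.book_id. A NULL in a compared column never satisfies the condition.
Matched pairs: 38; unmatched a rows kept: 1.
Total: 38 matched + 1 padded = 39 rows.

39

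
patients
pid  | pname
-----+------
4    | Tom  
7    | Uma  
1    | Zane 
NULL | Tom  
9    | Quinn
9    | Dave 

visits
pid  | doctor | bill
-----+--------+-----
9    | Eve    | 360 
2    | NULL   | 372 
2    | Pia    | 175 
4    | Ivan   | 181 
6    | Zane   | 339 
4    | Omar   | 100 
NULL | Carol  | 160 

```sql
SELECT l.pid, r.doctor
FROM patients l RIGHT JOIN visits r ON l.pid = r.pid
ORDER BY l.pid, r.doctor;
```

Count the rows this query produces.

8

RIGHT JOIN keeps every row from `visits`; unmatched rows get NULL for `patients`'s columns.
Matching on l.pid = r.pid. A NULL in a compared column never satisfies the condition.
- l (pid=4) pairs with 2 row(s) of r.
- l (pid=7) has no partner in r.
- l (pid=1) has no partner in r.
- l (pid=NULL) has no partner in r.
- l (pid=9) pairs with 1 row(s) of r.
- l (pid=9) pairs with 1 row(s) of r.
- 4 r row(s) had no l match → kept, l columns NULL.
Total: 4 matched + 4 padded = 8 rows.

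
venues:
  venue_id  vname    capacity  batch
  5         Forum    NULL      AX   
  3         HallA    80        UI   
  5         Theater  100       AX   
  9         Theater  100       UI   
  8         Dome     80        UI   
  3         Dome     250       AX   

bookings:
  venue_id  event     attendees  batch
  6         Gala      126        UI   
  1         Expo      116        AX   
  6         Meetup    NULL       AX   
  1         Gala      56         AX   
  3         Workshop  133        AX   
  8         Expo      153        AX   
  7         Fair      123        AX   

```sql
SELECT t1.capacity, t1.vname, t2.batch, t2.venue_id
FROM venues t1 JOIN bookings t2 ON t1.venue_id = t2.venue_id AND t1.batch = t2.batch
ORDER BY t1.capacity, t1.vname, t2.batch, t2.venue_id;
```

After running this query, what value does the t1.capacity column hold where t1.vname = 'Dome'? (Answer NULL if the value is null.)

INNER JOIN keeps only pairs where the ON condition holds.
Matching on t1.venue_id = t2.venue_id AND t1.batch = t2.batch.
- venue_id=5, batch=AX: no matching t2 row, dropped.
- venue_id=3, batch=UI: no matching t2 row, dropped.
- venue_id=5, batch=AX: no matching t2 row, dropped.
- venue_id=9, batch=UI: no matching t2 row, dropped.
- venue_id=8, batch=UI: no matching t2 row, dropped.
- venue_id=3, batch=AX: 1 matching t2 row(s), so 1 row(s) emitted.

250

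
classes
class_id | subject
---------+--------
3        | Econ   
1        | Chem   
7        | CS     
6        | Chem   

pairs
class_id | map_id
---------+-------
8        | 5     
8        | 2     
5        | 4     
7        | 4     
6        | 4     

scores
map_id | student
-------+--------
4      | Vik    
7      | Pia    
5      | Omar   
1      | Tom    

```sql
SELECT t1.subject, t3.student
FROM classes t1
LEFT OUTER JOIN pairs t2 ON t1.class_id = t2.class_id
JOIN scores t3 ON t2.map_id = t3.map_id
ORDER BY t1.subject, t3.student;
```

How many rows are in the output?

2

Step 1 — t1 LEFT JOIN t2 on class_id → 4 row(s).
Then INNER JOIN `scores t3` on map_id: keep only rows whose t2.map_id appears in t3.
Result: 2 row(s).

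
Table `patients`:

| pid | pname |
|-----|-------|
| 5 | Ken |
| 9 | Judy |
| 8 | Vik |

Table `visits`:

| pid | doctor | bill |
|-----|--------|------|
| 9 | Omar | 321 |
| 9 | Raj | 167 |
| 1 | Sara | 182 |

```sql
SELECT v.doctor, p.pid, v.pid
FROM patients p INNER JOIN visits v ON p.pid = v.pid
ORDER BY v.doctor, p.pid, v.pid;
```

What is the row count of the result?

INNER JOIN keeps only pairs where the ON condition holds.
Matching on p.pid = v.pid.
- p[0] pid=5 → no match; dropped.
- p[1] pid=9 → 2 match(es) in v → 2 row(s).
- p[2] pid=8 → no match; dropped.
Total: 2 rows.

2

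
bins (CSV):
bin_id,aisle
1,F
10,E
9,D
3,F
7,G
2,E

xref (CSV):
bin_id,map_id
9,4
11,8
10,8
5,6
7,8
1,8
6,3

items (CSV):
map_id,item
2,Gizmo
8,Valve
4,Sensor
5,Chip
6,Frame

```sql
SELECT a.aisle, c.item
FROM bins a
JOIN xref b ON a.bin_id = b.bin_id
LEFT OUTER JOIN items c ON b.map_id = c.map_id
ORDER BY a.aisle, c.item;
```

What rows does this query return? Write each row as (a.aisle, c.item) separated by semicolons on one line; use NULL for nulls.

Step 1 — a INNER JOIN b on bin_id → 4 row(s).
Then LEFT JOIN `items c` on map_id: each of those 4 rows is kept; rows whose b.map_id has no match in c get NULL for c's columns.

(D, Sensor); (E, Valve); (F, Valve); (G, Valve)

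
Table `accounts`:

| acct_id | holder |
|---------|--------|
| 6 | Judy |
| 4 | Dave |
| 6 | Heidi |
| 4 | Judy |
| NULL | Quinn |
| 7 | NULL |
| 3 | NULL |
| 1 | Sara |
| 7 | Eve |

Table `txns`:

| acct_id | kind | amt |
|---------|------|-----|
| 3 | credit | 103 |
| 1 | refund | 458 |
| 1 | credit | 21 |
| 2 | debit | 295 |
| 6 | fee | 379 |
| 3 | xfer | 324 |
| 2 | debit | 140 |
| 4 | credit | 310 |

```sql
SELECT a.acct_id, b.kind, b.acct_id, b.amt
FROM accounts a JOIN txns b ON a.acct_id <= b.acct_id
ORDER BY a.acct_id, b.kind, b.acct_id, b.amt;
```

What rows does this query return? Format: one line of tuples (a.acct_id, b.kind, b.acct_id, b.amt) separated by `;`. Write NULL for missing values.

INNER JOIN keeps only pairs where the ON condition holds.
Matching on a.acct_id <= b.acct_id. A NULL in a compared column never satisfies the condition.
- a[0] acct_id=6 → 1 match(es) in b → 1 row(s).
- a[1] acct_id=4 → 2 match(es) in b → 2 row(s).
- a[2] acct_id=6 → 1 match(es) in b → 1 row(s).
- a[3] acct_id=4 → 2 match(es) in b → 2 row(s).
- a[4] acct_id=NULL → no match; dropped.
- a[5] acct_id=7 → no match; dropped.
- a[6] acct_id=3 → 4 match(es) in b → 4 row(s).
- a[7] acct_id=1 → 8 match(es) in b → 8 row(s).
- a[8] acct_id=7 → no match; dropped.

(1, credit, 1, 21); (1, credit, 3, 103); (1, credit, 4, 310); (1, debit, 2, 140); (1, debit, 2, 295); (1, fee, 6, 379); (1, refund, 1, 458); (1, xfer, 3, 324); (3, credit, 3, 103); (3, credit, 4, 310); (3, fee, 6, 379); (3, xfer, 3, 324); (4, credit, 4, 310); (4, credit, 4, 310); (4, fee, 6, 379); (4, fee, 6, 379); (6, fee, 6, 379); (6, fee, 6, 379)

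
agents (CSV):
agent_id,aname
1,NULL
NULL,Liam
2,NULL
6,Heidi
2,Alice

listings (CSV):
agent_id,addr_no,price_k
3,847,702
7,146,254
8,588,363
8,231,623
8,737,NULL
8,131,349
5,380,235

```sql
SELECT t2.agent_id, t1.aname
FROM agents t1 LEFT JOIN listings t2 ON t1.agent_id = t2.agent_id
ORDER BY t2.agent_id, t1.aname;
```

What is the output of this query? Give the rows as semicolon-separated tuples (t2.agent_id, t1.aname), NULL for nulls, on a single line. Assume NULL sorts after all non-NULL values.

LEFT JOIN keeps every row from `agents`; unmatched rows get NULL for `listings`'s columns.
Matching on t1.agent_id = t2.agent_id. A NULL in a compared column never satisfies the condition.
- agent_id=1: no t2 row matches, row kept with t2 columns NULL.
- agent_id=NULL: no t2 row matches, row kept with t2 columns NULL.
- agent_id=2: no t2 row matches, row kept with t2 columns NULL.
- agent_id=6: no t2 row matches, row kept with t2 columns NULL.
- agent_id=2: no t2 row matches, row kept with t2 columns NULL.
After projecting and ordering:
t2.agent_id | t1.aname
NULL | Alice
NULL | Heidi
NULL | Liam
NULL | NULL
NULL | NULL

(NULL, Alice); (NULL, Heidi); (NULL, Liam); (NULL, NULL); (NULL, NULL)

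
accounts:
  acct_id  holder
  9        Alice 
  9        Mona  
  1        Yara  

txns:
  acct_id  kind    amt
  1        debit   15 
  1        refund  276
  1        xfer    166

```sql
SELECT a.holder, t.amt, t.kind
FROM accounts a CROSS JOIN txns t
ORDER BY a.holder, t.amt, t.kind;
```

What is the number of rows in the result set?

9

CROSS JOIN pairs every row of `accounts` with every row of `txns`: 3 × 3 = 9 rows.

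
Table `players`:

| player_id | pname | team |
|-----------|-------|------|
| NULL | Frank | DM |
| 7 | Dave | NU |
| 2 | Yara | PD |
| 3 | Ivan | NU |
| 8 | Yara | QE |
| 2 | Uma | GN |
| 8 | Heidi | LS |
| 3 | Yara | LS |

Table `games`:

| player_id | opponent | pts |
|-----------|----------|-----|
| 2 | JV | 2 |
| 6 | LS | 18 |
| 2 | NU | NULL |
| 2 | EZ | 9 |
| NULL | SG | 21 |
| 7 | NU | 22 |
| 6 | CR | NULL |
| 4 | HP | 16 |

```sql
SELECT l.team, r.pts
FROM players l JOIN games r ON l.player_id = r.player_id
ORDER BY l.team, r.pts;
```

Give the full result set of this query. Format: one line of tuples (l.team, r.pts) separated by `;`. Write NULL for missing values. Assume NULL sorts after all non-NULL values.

(GN, 2); (GN, 9); (GN, NULL); (NU, 22); (PD, 2); (PD, 9); (PD, NULL)

INNER JOIN keeps only pairs where the ON condition holds.
Matching on l.player_id = r.player_id. A NULL in a compared column never satisfies the condition.
- player_id=NULL: no matching r row, dropped.
- player_id=7: 1 matching r row(s), so 1 row(s) emitted.
- player_id=2: 3 matching r row(s), so 3 row(s) emitted.
- player_id=3: no matching r row, dropped.
- player_id=8: no matching r row, dropped.
- player_id=2: 3 matching r row(s), so 3 row(s) emitted.
- player_id=8: no matching r row, dropped.
- player_id=3: no matching r row, dropped.
After projecting and ordering:
l.team | r.pts
GN | 2
GN | 9
GN | NULL
NU | 22
PD | 2
PD | 9
PD | NULL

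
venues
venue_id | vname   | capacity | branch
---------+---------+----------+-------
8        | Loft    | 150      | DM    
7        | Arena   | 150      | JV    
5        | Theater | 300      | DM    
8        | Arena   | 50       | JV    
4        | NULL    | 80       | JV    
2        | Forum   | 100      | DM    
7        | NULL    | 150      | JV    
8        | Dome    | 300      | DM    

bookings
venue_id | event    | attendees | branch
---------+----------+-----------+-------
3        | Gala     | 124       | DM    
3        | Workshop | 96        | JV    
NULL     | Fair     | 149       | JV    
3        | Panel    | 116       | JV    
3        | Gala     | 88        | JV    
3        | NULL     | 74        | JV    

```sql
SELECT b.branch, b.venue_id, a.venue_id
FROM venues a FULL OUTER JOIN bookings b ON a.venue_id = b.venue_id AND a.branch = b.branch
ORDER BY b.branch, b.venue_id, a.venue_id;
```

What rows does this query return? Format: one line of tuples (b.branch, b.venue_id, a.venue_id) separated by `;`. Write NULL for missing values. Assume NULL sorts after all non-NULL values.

(DM, 3, NULL); (JV, 3, NULL); (JV, 3, NULL); (JV, 3, NULL); (JV, 3, NULL); (JV, NULL, NULL); (NULL, NULL, 2); (NULL, NULL, 4); (NULL, NULL, 5); (NULL, NULL, 7); (NULL, NULL, 7); (NULL, NULL, 8); (NULL, NULL, 8); (NULL, NULL, 8)

FULL OUTER JOIN keeps every row from both sides; unmatched rows get NULL for the other side's columns.
Matching on a.venue_id = b.venue_id AND a.branch = b.branch. A NULL in a compared column never satisfies the condition.
- venue_id=8, branch=DM: no b row matches, row kept with b columns NULL.
- venue_id=7, branch=JV: no b row matches, row kept with b columns NULL.
- venue_id=5, branch=DM: no b row matches, row kept with b columns NULL.
- venue_id=8, branch=JV: no b row matches, row kept with b columns NULL.
- venue_id=4, branch=JV: no b row matches, row kept with b columns NULL.
- venue_id=2, branch=DM: no b row matches, row kept with b columns NULL.
- venue_id=7, branch=JV: no b row matches, row kept with b columns NULL.
- venue_id=8, branch=DM: no b row matches, row kept with b columns NULL.
- 6 b row(s) had no a match → kept, a columns NULL.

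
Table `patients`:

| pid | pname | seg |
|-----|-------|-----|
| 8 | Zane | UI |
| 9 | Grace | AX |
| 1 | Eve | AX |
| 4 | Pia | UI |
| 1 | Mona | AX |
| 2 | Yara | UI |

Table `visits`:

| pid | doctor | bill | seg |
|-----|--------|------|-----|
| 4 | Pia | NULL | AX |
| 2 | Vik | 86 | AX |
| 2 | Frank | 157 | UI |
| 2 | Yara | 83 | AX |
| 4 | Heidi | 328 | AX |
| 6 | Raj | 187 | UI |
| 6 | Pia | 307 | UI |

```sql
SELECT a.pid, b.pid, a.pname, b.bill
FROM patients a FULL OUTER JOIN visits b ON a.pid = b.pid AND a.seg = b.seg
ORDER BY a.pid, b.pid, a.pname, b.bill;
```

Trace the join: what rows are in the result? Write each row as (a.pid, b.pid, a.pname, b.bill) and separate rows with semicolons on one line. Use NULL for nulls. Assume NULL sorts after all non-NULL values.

FULL OUTER JOIN keeps every row from both sides; unmatched rows get NULL for the other side's columns.
Matching on a.pid = b.pid AND a.seg = b.seg.
- a (pid=8, seg=UI) has no partner → padded with NULL.
- a (pid=9, seg=AX) has no partner → padded with NULL.
- a (pid=1, seg=AX) has no partner → padded with NULL.
- a (pid=4, seg=UI) has no partner → padded with NULL.
- a (pid=1, seg=AX) has no partner → padded with NULL.
- a (pid=2, seg=UI) pairs with 1 row(s) of b.
- 6 row(s) from b found no a partner → padded with NULL.

(1, NULL, Eve, NULL); (1, NULL, Mona, NULL); (2, 2, Yara, 157); (4, NULL, Pia, NULL); (8, NULL, Zane, NULL); (9, NULL, Grace, NULL); (NULL, 2, NULL, 83); (NULL, 2, NULL, 86); (NULL, 4, NULL, 328); (NULL, 4, NULL, NULL); (NULL, 6, NULL, 187); (NULL, 6, NULL, 307)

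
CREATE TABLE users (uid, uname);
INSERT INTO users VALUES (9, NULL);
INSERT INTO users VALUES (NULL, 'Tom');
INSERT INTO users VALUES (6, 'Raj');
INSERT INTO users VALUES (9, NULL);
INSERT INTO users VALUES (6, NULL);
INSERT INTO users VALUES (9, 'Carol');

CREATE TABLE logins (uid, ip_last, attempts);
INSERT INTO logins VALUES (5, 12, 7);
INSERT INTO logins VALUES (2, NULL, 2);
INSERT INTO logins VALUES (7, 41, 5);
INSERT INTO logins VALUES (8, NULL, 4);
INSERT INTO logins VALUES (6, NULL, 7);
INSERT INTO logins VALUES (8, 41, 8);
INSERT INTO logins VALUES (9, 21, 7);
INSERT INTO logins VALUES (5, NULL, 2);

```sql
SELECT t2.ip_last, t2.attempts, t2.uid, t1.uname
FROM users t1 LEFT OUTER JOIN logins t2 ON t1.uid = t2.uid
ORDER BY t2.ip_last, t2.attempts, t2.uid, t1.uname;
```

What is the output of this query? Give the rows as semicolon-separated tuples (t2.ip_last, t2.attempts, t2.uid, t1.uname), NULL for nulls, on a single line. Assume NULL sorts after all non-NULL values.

LEFT JOIN keeps every row from `users`; unmatched rows get NULL for `logins`'s columns.
Matching on t1.uid = t2.uid. A NULL in a compared column never satisfies the condition.
Matched pairs: 5; unmatched t1 rows kept: 1.

(21, 7, 9, Carol); (21, 7, 9, NULL); (21, 7, 9, NULL); (NULL, 7, 6, Raj); (NULL, 7, 6, NULL); (NULL, NULL, NULL, Tom)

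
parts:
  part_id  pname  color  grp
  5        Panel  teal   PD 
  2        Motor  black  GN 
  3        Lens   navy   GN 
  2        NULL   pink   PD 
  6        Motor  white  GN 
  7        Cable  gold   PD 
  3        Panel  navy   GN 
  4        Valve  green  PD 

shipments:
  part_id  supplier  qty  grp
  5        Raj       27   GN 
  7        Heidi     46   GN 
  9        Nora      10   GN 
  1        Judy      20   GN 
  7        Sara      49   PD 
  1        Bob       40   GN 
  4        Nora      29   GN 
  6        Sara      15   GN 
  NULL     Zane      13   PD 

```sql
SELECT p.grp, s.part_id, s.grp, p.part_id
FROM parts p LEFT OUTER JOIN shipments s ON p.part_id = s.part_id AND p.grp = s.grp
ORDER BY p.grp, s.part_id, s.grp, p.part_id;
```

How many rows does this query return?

8

LEFT JOIN keeps every row from `parts`; unmatched rows get NULL for `shipments`'s columns.
Matching on p.part_id = s.part_id AND p.grp = s.grp. A NULL in a compared column never satisfies the condition.
- p row (part_id=5, grp=PD): no match → kept, s columns NULL.
- p row (part_id=2, grp=GN): no match → kept, s columns NULL.
- p row (part_id=3, grp=GN): no match → kept, s columns NULL.
- p row (part_id=2, grp=PD): no match → kept, s columns NULL.
- p row (part_id=6, grp=GN): matches 1 s row(s) → 1 output row(s).
- p row (part_id=7, grp=PD): matches 1 s row(s) → 1 output row(s).
- p row (part_id=3, grp=GN): no match → kept, s columns NULL.
- p row (part_id=4, grp=PD): no match → kept, s columns NULL.
Total: 2 matched + 6 padded = 8 rows.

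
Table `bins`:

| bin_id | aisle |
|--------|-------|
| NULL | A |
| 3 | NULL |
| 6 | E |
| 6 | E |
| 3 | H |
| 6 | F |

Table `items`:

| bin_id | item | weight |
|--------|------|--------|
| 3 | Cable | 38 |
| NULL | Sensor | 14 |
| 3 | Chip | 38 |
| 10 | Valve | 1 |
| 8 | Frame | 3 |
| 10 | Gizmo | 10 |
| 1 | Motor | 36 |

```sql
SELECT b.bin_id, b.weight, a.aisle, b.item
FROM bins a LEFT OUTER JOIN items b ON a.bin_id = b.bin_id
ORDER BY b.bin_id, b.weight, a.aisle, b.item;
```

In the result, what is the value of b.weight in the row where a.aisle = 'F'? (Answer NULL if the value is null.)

NULL

LEFT JOIN keeps every row from `bins`; unmatched rows get NULL for `items`'s columns.
Matching on a.bin_id = b.bin_id. A NULL in a compared column never satisfies the condition.
- a (bin_id=NULL) has no partner → padded with NULL.
- a (bin_id=3) pairs with 2 row(s) of b.
- a (bin_id=6) has no partner → padded with NULL.
- a (bin_id=6) has no partner → padded with NULL.
- a (bin_id=3) pairs with 2 row(s) of b.
- a (bin_id=6) has no partner → padded with NULL.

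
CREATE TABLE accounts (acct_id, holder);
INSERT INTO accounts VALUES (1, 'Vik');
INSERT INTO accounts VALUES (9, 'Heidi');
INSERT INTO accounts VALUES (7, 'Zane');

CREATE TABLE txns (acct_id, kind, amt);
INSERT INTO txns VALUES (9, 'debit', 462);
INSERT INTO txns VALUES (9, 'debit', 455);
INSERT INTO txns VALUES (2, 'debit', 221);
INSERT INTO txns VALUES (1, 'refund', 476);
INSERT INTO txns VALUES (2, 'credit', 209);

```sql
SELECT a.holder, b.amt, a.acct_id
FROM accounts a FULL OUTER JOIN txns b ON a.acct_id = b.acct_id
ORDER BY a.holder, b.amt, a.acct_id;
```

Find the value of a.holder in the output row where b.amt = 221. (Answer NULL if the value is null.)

NULL

FULL OUTER JOIN keeps every row from both sides; unmatched rows get NULL for the other side's columns.
Matching on a.acct_id = b.acct_id.
Matched pairs: 3; unmatched a rows kept: 1; unmatched b rows kept: 2.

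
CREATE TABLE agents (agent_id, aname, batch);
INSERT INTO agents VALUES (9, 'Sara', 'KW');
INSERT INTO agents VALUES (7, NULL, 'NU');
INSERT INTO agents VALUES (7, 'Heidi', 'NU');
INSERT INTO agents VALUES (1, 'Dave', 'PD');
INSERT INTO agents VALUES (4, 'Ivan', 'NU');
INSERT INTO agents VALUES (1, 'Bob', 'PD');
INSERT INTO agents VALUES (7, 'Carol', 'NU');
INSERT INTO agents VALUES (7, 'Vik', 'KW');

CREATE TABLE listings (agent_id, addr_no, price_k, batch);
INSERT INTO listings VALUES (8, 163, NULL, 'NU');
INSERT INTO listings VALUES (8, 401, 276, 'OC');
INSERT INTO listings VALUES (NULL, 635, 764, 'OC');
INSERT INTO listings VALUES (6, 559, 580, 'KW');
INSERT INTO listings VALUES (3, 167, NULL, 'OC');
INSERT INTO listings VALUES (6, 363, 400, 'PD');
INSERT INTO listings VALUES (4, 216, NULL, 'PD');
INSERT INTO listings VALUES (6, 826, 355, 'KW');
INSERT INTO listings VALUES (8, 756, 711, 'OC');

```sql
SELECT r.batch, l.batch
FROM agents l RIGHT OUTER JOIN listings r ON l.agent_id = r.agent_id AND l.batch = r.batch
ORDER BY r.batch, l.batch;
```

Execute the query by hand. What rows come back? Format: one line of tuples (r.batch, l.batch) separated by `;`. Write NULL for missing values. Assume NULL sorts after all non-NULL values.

RIGHT JOIN keeps every row from `listings`; unmatched rows get NULL for `agents`'s columns.
Matching on l.agent_id = r.agent_id AND l.batch = r.batch. A NULL in a compared column never satisfies the condition.
- l[0] agent_id=9, batch=KW → no match.
- l[1] agent_id=7, batch=NU → no match.
- l[2] agent_id=7, batch=NU → no match.
- l[3] agent_id=1, batch=PD → no match.
- l[4] agent_id=4, batch=NU → no match.
- l[5] agent_id=1, batch=PD → no match.
- l[6] agent_id=7, batch=NU → no match.
- l[7] agent_id=7, batch=KW → no match.
- plus 9 unmatched r row(s), each kept with NULL l columns.
After projecting and ordering:
r.batch | l.batch
KW | NULL
KW | NULL
NU | NULL
OC | NULL
OC | NULL
OC | NULL
OC | NULL
PD | NULL
PD | NULL

(KW, NULL); (KW, NULL); (NU, NULL); (OC, NULL); (OC, NULL); (OC, NULL); (OC, NULL); (PD, NULL); (PD, NULL)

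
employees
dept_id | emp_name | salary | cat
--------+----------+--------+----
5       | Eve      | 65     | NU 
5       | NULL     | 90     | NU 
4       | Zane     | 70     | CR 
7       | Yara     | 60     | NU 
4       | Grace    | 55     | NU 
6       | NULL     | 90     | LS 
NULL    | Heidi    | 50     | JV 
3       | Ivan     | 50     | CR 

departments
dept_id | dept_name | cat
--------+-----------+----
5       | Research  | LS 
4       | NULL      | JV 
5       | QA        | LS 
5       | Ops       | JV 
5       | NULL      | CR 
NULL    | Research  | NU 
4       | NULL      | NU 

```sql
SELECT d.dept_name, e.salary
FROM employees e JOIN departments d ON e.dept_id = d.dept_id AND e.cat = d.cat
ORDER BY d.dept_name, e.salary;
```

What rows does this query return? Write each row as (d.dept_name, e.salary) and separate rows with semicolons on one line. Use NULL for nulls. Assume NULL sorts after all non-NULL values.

INNER JOIN keeps only pairs where the ON condition holds.
Matching on e.dept_id = d.dept_id AND e.cat = d.cat. A NULL in a compared column never satisfies the condition.
- e (dept_id=5, cat=NU) has no partner → excluded.
- e (dept_id=5, cat=NU) has no partner → excluded.
- e (dept_id=4, cat=CR) has no partner → excluded.
- e (dept_id=7, cat=NU) has no partner → excluded.
- e (dept_id=4, cat=NU) pairs with 1 row(s) of d.
- e (dept_id=6, cat=LS) has no partner → excluded.
- e (dept_id=NULL, cat=JV) has no partner → excluded.
- e (dept_id=3, cat=CR) has no partner → excluded.
After projecting and ordering:
d.dept_name | e.salary
NULL | 55

(NULL, 55)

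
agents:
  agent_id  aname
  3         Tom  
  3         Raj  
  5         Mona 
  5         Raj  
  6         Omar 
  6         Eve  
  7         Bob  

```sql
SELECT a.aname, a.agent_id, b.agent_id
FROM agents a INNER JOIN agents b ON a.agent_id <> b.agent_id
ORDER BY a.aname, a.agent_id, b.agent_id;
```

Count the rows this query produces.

36

INNER JOIN keeps only pairs where the ON condition holds.
Matching on a.agent_id <> b.agent_id.
- a[0] agent_id=3 → 5 match(es) in b → 5 row(s).
- a[1] agent_id=3 → 5 match(es) in b → 5 row(s).
- a[2] agent_id=5 → 5 match(es) in b → 5 row(s).
- a[3] agent_id=5 → 5 match(es) in b → 5 row(s).
- a[4] agent_id=6 → 5 match(es) in b → 5 row(s).
- a[5] agent_id=6 → 5 match(es) in b → 5 row(s).
- a[6] agent_id=7 → 6 match(es) in b → 6 row(s).
Total: 36 rows.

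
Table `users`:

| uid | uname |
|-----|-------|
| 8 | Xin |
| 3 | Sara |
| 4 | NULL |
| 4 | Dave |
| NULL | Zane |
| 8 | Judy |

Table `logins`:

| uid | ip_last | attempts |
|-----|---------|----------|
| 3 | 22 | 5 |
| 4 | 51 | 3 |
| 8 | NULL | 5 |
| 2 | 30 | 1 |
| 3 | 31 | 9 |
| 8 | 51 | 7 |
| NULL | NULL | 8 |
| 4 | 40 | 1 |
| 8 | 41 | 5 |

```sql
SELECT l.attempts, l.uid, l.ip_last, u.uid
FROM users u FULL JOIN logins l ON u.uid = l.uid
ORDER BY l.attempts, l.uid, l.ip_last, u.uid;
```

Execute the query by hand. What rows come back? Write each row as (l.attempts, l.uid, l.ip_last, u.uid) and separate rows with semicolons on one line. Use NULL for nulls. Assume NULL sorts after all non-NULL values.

FULL OUTER JOIN keeps every row from both sides; unmatched rows get NULL for the other side's columns.
Matching on u.uid = l.uid. A NULL in a compared column never satisfies the condition.
- u row (uid=8): matches 3 l row(s) → 3 output row(s).
- u row (uid=3): matches 2 l row(s) → 2 output row(s).
- u row (uid=4): matches 2 l row(s) → 2 output row(s).
- u row (uid=4): matches 2 l row(s) → 2 output row(s).
- u row (uid=NULL): no match → kept, l columns NULL.
- u row (uid=8): matches 3 l row(s) → 3 output row(s).
- plus 2 unmatched l row(s), each kept with NULL u columns.

(1, 2, 30, NULL); (1, 4, 40, 4); (1, 4, 40, 4); (3, 4, 51, 4); (3, 4, 51, 4); (5, 3, 22, 3); (5, 8, 41, 8); (5, 8, 41, 8); (5, 8, NULL, 8); (5, 8, NULL, 8); (7, 8, 51, 8); (7, 8, 51, 8); (8, NULL, NULL, NULL); (9, 3, 31, 3); (NULL, NULL, NULL, NULL)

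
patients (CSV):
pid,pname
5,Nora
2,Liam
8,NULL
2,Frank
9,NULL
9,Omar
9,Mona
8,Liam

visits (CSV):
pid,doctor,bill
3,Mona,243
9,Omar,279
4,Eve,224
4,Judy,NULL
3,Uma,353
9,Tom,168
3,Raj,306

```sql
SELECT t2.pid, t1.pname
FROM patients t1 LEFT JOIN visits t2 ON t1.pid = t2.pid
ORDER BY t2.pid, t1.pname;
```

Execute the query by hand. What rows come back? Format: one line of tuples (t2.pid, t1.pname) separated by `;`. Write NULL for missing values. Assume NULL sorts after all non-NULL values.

(9, Mona); (9, Mona); (9, Omar); (9, Omar); (9, NULL); (9, NULL); (NULL, Frank); (NULL, Liam); (NULL, Liam); (NULL, Nora); (NULL, NULL)

LEFT JOIN keeps every row from `patients`; unmatched rows get NULL for `visits`'s columns.
Matching on t1.pid = t2.pid.
Matched pairs: 6; unmatched t1 rows kept: 5.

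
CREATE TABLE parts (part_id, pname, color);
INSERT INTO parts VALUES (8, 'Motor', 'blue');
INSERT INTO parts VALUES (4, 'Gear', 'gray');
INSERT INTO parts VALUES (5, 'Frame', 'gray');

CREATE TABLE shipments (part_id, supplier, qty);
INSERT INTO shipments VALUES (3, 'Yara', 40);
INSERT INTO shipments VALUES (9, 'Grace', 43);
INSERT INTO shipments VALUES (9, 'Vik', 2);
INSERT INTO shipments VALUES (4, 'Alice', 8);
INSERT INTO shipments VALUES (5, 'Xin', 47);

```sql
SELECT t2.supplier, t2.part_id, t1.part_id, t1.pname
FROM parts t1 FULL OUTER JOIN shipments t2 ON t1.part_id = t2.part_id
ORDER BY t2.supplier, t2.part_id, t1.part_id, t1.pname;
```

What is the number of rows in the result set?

6

FULL OUTER JOIN keeps every row from both sides; unmatched rows get NULL for the other side's columns.
Matching on t1.part_id = t2.part_id.
- t1 (part_id=8) has no partner → padded with NULL.
- t1 (part_id=4) pairs with 1 row(s) of t2.
- t1 (part_id=5) pairs with 1 row(s) of t2.
- 3 row(s) from t2 found no t1 partner → padded with NULL.
Total: 2 matched + 4 padded = 6 rows.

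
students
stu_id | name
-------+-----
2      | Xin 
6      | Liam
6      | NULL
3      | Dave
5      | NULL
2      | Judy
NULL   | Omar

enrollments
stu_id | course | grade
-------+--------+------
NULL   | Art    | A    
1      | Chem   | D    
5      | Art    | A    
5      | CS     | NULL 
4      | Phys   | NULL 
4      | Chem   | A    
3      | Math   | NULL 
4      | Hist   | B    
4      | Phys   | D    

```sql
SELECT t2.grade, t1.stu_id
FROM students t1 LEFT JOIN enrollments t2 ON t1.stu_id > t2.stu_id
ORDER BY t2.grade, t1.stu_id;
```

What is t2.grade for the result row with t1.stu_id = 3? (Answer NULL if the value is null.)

LEFT JOIN keeps every row from `students`; unmatched rows get NULL for `enrollments`'s columns.
Matching on t1.stu_id > t2.stu_id. A NULL in a compared column never satisfies the condition.
Matched pairs: 25; unmatched t1 rows kept: 1.

D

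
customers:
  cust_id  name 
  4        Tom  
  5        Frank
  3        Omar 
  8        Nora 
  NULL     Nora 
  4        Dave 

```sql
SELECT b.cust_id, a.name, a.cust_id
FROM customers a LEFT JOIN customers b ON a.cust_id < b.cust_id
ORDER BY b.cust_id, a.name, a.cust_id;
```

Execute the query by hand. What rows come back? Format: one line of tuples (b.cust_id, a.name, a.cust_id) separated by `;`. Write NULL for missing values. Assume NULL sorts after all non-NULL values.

LEFT JOIN keeps every row from `customers a`; unmatched rows get NULL for `customers b`'s columns.
Matching on a.cust_id < b.cust_id. A NULL in a compared column never satisfies the condition.
- cust_id=4: 2 matching b row(s), so 2 row(s) emitted.
- cust_id=5: 1 matching b row(s), so 1 row(s) emitted.
- cust_id=3: 4 matching b row(s), so 4 row(s) emitted.
- cust_id=8: no b row matches, row kept with b columns NULL.
- cust_id=NULL: no b row matches, row kept with b columns NULL.
- cust_id=4: 2 matching b row(s), so 2 row(s) emitted.

(4, Omar, 3); (4, Omar, 3); (5, Dave, 4); (5, Omar, 3); (5, Tom, 4); (8, Dave, 4); (8, Frank, 5); (8, Omar, 3); (8, Tom, 4); (NULL, Nora, 8); (NULL, Nora, NULL)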